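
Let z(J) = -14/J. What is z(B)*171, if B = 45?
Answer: -266/5 ≈ -53.200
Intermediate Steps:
z(B)*171 = -14/45*171 = -266/5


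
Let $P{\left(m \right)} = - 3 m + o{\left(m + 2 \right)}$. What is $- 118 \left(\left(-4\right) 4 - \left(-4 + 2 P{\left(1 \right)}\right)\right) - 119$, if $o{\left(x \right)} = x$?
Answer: $1297$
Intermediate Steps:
$P{\left(m \right)} = 2 - 2 m$ ($P{\left(m \right)} = - 3 m + \left(m + 2\right) = - 3 m + \left(2 + m\right) = 2 - 2 m$)
$- 118 \left(\left(-4\right) 4 - \left(-4 + 2 P{\left(1 \right)}\right)\right) - 119 = - 118 \left(\left(-4\right) 4 + \left(4 - 2 \left(2 - 2\right)\right)\right) - 119 = - 118 \left(-16 + \left(4 - 2 \left(2 - 2\right)\right)\right) - 119 = - 118 \left(-16 + \left(4 - 0\right)\right) - 119 = - 118 \left(-16 + \left(4 + 0\right)\right) - 119 = - 118 \left(-16 + 4\right) - 119 = \left(-118\right) \left(-12\right) - 119 = 1416 - 119 = 1297$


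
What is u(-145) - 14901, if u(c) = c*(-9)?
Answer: -13596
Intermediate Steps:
u(c) = -9*c
u(-145) - 14901 = -9*(-145) - 14901 = 1305 - 14901 = -13596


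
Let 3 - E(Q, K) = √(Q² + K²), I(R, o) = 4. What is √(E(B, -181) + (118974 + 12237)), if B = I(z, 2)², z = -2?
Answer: √(131214 - √33017) ≈ 361.98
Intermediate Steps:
B = 16 (B = 4² = 16)
E(Q, K) = 3 - √(K² + Q²) (E(Q, K) = 3 - √(Q² + K²) = 3 - √(K² + Q²))
√(E(B, -181) + (118974 + 12237)) = √((3 - √((-181)² + 16²)) + (118974 + 12237)) = √((3 - √(32761 + 256)) + 131211) = √((3 - √33017) + 131211) = √(131214 - √33017)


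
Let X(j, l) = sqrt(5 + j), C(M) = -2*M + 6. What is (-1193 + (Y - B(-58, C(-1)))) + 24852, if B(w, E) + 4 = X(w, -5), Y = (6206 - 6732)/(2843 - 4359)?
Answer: 17936817/758 - I*sqrt(53) ≈ 23663.0 - 7.2801*I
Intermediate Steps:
C(M) = 6 - 2*M
Y = 263/758 (Y = -526/(-1516) = -526*(-1/1516) = 263/758 ≈ 0.34697)
B(w, E) = -4 + sqrt(5 + w)
(-1193 + (Y - B(-58, C(-1)))) + 24852 = (-1193 + (263/758 - (-4 + sqrt(5 - 58)))) + 24852 = (-1193 + (263/758 - (-4 + sqrt(-53)))) + 24852 = (-1193 + (263/758 - (-4 + I*sqrt(53)))) + 24852 = (-1193 + (263/758 + (4 - I*sqrt(53)))) + 24852 = (-1193 + (3295/758 - I*sqrt(53))) + 24852 = (-900999/758 - I*sqrt(53)) + 24852 = 17936817/758 - I*sqrt(53)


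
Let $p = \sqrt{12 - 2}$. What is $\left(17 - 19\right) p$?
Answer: $- 2 \sqrt{10} \approx -6.3246$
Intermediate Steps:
$p = \sqrt{10} \approx 3.1623$
$\left(17 - 19\right) p = \left(17 - 19\right) \sqrt{10} = - 2 \sqrt{10}$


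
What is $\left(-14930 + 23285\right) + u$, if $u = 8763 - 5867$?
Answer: $11251$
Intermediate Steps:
$u = 2896$ ($u = 8763 - 5867 = 2896$)
$\left(-14930 + 23285\right) + u = \left(-14930 + 23285\right) + 2896 = 8355 + 2896 = 11251$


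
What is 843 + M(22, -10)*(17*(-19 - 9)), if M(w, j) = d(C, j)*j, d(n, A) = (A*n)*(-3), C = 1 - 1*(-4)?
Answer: 714843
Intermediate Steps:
C = 5 (C = 1 + 4 = 5)
d(n, A) = -3*A*n
M(w, j) = -15*j² (M(w, j) = (-3*j*5)*j = (-15*j)*j = -15*j²)
843 + M(22, -10)*(17*(-19 - 9)) = 843 + (-15*(-10)²)*(17*(-19 - 9)) = 843 + (-15*100)*(17*(-28)) = 843 - 1500*(-476) = 843 + 714000 = 714843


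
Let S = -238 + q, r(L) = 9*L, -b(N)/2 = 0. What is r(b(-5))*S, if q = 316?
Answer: 0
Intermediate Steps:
b(N) = 0 (b(N) = -2*0 = 0)
S = 78 (S = -238 + 316 = 78)
r(b(-5))*S = (9*0)*78 = 0*78 = 0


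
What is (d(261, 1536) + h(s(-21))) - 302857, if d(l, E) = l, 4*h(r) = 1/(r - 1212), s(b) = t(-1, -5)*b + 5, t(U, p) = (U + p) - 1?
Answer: -1283007041/4240 ≈ -3.0260e+5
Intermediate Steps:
t(U, p) = -1 + U + p
s(b) = 5 - 7*b (s(b) = (-1 - 1 - 5)*b + 5 = -7*b + 5 = 5 - 7*b)
h(r) = 1/(4*(-1212 + r)) (h(r) = 1/(4*(r - 1212)) = 1/(4*(-1212 + r)))
(d(261, 1536) + h(s(-21))) - 302857 = (261 + 1/(4*(-1212 + (5 - 7*(-21))))) - 302857 = (261 + 1/(4*(-1212 + (5 + 147)))) - 302857 = (261 + 1/(4*(-1212 + 152))) - 302857 = (261 + (1/4)/(-1060)) - 302857 = (261 + (1/4)*(-1/1060)) - 302857 = (261 - 1/4240) - 302857 = 1106639/4240 - 302857 = -1283007041/4240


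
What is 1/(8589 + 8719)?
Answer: 1/17308 ≈ 5.7777e-5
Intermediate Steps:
1/(8589 + 8719) = 1/17308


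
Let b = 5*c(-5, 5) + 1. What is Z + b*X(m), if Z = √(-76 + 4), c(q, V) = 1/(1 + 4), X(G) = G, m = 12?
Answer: 24 + 6*I*√2 ≈ 24.0 + 8.4853*I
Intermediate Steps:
c(q, V) = ⅕ (c(q, V) = 1/5 = ⅕)
Z = 6*I*√2 (Z = √(-72) = 6*I*√2 ≈ 8.4853*I)
b = 2 (b = 5*(⅕) + 1 = 1 + 1 = 2)
Z + b*X(m) = 6*I*√2 + 2*12 = 6*I*√2 + 24 = 24 + 6*I*√2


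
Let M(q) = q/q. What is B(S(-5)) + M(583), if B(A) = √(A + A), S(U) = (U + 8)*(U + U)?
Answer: 1 + 2*I*√15 ≈ 1.0 + 7.746*I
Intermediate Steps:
M(q) = 1
S(U) = 2*U*(8 + U) (S(U) = (8 + U)*(2*U) = 2*U*(8 + U))
B(A) = √2*√A (B(A) = √(2*A) = √2*√A)
B(S(-5)) + M(583) = √2*√(2*(-5)*(8 - 5)) + 1 = √2*√(2*(-5)*3) + 1 = √2*√(-30) + 1 = √2*(I*√30) + 1 = 2*I*√15 + 1 = 1 + 2*I*√15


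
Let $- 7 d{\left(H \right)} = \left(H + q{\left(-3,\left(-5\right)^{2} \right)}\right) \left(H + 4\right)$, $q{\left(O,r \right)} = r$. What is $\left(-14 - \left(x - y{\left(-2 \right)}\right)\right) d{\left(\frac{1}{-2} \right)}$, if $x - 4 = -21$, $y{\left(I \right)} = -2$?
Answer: $- \frac{49}{4} \approx -12.25$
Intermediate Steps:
$d{\left(H \right)} = - \frac{\left(4 + H\right) \left(25 + H\right)}{7}$ ($d{\left(H \right)} = - \frac{\left(H + \left(-5\right)^{2}\right) \left(H + 4\right)}{7} = - \frac{\left(H + 25\right) \left(4 + H\right)}{7} = - \frac{\left(25 + H\right) \left(4 + H\right)}{7} = - \frac{\left(4 + H\right) \left(25 + H\right)}{7}$)
$x = -17$ ($x = 4 - 21 = -17$)
$\left(-14 - \left(x - y{\left(-2 \right)}\right)\right) d{\left(\frac{1}{-2} \right)} = \left(-14 - -15\right) \left(- \frac{100}{7} - \frac{29}{7 \left(-2\right)} - \frac{\left(\frac{1}{-2}\right)^{2}}{7}\right) = \left(-14 + \left(-2 + 17\right)\right) \left(- \frac{100}{7} - - \frac{29}{14} - \frac{\left(- \frac{1}{2}\right)^{2}}{7}\right) = \left(-14 + 15\right) \left(- \frac{100}{7} + \frac{29}{14} - \frac{1}{28}\right) = 1 \left(- \frac{100}{7} + \frac{29}{14} - \frac{1}{28}\right) = 1 \left(- \frac{49}{4}\right) = - \frac{49}{4}$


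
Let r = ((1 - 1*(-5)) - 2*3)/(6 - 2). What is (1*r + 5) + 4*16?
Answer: 69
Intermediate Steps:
r = 0 (r = ((1 + 5) - 6)/4 = (6 - 6)*(¼) = 0*(¼) = 0)
(1*r + 5) + 4*16 = (1*0 + 5) + 4*16 = (0 + 5) + 64 = 5 + 64 = 69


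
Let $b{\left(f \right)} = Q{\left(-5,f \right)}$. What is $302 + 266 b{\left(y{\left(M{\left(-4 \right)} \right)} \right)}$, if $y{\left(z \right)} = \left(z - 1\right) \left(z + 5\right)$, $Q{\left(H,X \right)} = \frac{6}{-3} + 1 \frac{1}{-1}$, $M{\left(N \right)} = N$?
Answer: $-496$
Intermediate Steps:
$Q{\left(H,X \right)} = -3$ ($Q{\left(H,X \right)} = 6 \left(- \frac{1}{3}\right) + 1 \left(-1\right) = -2 - 1 = -3$)
$y{\left(z \right)} = \left(-1 + z\right) \left(5 + z\right)$
$b{\left(f \right)} = -3$
$302 + 266 b{\left(y{\left(M{\left(-4 \right)} \right)} \right)} = 302 + 266 \left(-3\right) = 302 - 798 = -496$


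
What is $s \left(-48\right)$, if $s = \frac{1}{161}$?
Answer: $- \frac{48}{161} \approx -0.29814$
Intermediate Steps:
$s = \frac{1}{161} \approx 0.0062112$
$s \left(-48\right) = \frac{1}{161} \left(-48\right) = - \frac{48}{161}$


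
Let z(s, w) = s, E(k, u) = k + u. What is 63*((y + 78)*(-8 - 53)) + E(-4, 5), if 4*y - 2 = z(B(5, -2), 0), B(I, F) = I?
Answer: -1225913/4 ≈ -3.0648e+5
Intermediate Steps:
y = 7/4 (y = 1/2 + (1/4)*5 = 1/2 + 5/4 = 7/4 ≈ 1.7500)
63*((y + 78)*(-8 - 53)) + E(-4, 5) = 63*((7/4 + 78)*(-8 - 53)) + (-4 + 5) = 63*((319/4)*(-61)) + 1 = 63*(-19459/4) + 1 = -1225917/4 + 1 = -1225913/4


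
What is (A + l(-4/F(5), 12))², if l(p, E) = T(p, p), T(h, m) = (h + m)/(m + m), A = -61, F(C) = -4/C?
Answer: 3600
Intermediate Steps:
T(h, m) = (h + m)/(2*m) (T(h, m) = (h + m)/((2*m)) = (h + m)*(1/(2*m)) = (h + m)/(2*m))
l(p, E) = 1 (l(p, E) = (p + p)/(2*p) = (2*p)/(2*p) = 1)
(A + l(-4/F(5), 12))² = (-61 + 1)² = (-60)² = 3600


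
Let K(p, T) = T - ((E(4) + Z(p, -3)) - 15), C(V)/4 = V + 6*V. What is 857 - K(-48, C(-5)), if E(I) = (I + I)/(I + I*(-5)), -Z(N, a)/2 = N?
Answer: 2155/2 ≈ 1077.5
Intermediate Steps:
Z(N, a) = -2*N
E(I) = -½ (E(I) = (2*I)/(I - 5*I) = (2*I)/((-4*I)) = (2*I)*(-1/(4*I)) = -½)
C(V) = 28*V (C(V) = 4*(V + 6*V) = 4*(7*V) = 28*V)
K(p, T) = 31/2 + T + 2*p (K(p, T) = T - ((-½ - 2*p) - 15) = T - (-31/2 - 2*p) = T + (31/2 + 2*p) = 31/2 + T + 2*p)
857 - K(-48, C(-5)) = 857 - (31/2 + 28*(-5) + 2*(-48)) = 857 - (31/2 - 140 - 96) = 857 - 1*(-441/2) = 857 + 441/2 = 2155/2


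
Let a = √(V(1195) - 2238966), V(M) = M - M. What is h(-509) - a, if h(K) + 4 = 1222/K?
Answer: -3258/509 - 3*I*√248774 ≈ -6.4008 - 1496.3*I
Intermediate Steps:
V(M) = 0
h(K) = -4 + 1222/K
a = 3*I*√248774 (a = √(0 - 2238966) = √(-2238966) = 3*I*√248774 ≈ 1496.3*I)
h(-509) - a = (-4 + 1222/(-509)) - 3*I*√248774 = (-4 + 1222*(-1/509)) - 3*I*√248774 = (-4 - 1222/509) - 3*I*√248774 = -3258/509 - 3*I*√248774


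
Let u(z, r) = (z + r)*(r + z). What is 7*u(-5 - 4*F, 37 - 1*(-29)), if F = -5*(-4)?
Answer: 2527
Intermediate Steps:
F = 20
u(z, r) = (r + z)**2 (u(z, r) = (r + z)*(r + z) = (r + z)**2)
7*u(-5 - 4*F, 37 - 1*(-29)) = 7*((37 - 1*(-29)) + (-5 - 4*20))**2 = 7*((37 + 29) + (-5 - 80))**2 = 7*(66 - 85)**2 = 7*(-19)**2 = 7*361 = 2527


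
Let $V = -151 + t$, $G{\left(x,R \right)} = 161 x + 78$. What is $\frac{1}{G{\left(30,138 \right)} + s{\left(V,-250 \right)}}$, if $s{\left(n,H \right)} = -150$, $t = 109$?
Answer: $\frac{1}{4758} \approx 0.00021017$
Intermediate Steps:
$G{\left(x,R \right)} = 78 + 161 x$
$V = -42$ ($V = -151 + 109 = -42$)
$\frac{1}{G{\left(30,138 \right)} + s{\left(V,-250 \right)}} = \frac{1}{\left(78 + 161 \cdot 30\right) - 150} = \frac{1}{\left(78 + 4830\right) - 150} = \frac{1}{4908 - 150} = \frac{1}{4758}$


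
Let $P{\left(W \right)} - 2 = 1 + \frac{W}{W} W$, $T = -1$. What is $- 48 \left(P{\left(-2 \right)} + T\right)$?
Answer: $0$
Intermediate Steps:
$P{\left(W \right)} = 3 + W$ ($P{\left(W \right)} = 2 + \left(1 + \frac{W}{W} W\right) = 2 + \left(1 + 1 W\right) = 2 + \left(1 + W\right) = 3 + W$)
$- 48 \left(P{\left(-2 \right)} + T\right) = - 48 \left(\left(3 - 2\right) - 1\right) = - 48 \left(1 - 1\right) = \left(-48\right) 0 = 0$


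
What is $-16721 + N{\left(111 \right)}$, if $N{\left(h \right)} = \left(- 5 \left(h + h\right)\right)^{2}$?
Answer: $1215379$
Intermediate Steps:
$N{\left(h \right)} = 100 h^{2}$ ($N{\left(h \right)} = \left(- 5 \cdot 2 h\right)^{2} = \left(- 10 h\right)^{2} = 100 h^{2}$)
$-16721 + N{\left(111 \right)} = -16721 + 100 \cdot 111^{2} = -16721 + 100 \cdot 12321 = -16721 + 1232100 = 1215379$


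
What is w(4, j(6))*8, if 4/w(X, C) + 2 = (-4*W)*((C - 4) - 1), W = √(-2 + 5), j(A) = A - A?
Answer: 16/299 + 160*√3/299 ≈ 0.98036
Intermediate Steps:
j(A) = 0
W = √3 ≈ 1.7320
w(X, C) = 4/(-2 - 4*√3*(-5 + C)) (w(X, C) = 4/(-2 + (-4*√3)*((C - 4) - 1)) = 4/(-2 + (-4*√3)*((-4 + C) - 1)) = 4/(-2 + (-4*√3)*(-5 + C)) = 4/(-2 - 4*√3*(-5 + C)))
w(4, j(6))*8 = -2/(1 - 10*√3 + 2*0*√3)*8 = -2/(1 - 10*√3 + 0)*8 = -2/(1 - 10*√3)*8 = -16/(1 - 10*√3)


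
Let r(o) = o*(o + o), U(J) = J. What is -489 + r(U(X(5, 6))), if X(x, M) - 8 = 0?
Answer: -361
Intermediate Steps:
X(x, M) = 8 (X(x, M) = 8 + 0 = 8)
r(o) = 2*o² (r(o) = o*(2*o) = 2*o²)
-489 + r(U(X(5, 6))) = -489 + 2*8² = -489 + 2*64 = -489 + 128 = -361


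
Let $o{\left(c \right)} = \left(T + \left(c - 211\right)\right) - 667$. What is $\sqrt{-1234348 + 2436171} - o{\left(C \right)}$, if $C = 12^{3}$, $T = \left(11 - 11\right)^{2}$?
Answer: $-850 + 7 \sqrt{24527} \approx 246.28$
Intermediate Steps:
$T = 0$ ($T = 0^{2} = 0$)
$C = 1728$
$o{\left(c \right)} = -878 + c$ ($o{\left(c \right)} = \left(0 + \left(c - 211\right)\right) - 667 = \left(0 + \left(-211 + c\right)\right) - 667 = \left(-211 + c\right) - 667 = -878 + c$)
$\sqrt{-1234348 + 2436171} - o{\left(C \right)} = \sqrt{-1234348 + 2436171} - \left(-878 + 1728\right) = \sqrt{1201823} - 850 = 7 \sqrt{24527} - 850 = -850 + 7 \sqrt{24527}$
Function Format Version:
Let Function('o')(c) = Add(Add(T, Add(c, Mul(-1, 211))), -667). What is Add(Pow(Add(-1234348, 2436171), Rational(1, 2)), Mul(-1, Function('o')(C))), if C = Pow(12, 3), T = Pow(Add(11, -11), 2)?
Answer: Add(-850, Mul(7, Pow(24527, Rational(1, 2)))) ≈ 246.28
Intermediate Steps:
T = 0 (T = Pow(0, 2) = 0)
C = 1728
Function('o')(c) = Add(-878, c) (Function('o')(c) = Add(Add(0, Add(c, Mul(-1, 211))), -667) = Add(Add(0, Add(c, -211)), -667) = Add(Add(0, Add(-211, c)), -667) = Add(Add(-211, c), -667) = Add(-878, c))
Add(Pow(Add(-1234348, 2436171), Rational(1, 2)), Mul(-1, Function('o')(C))) = Add(Pow(Add(-1234348, 2436171), Rational(1, 2)), Mul(-1, Add(-878, 1728))) = Add(Pow(1201823, Rational(1, 2)), Mul(-1, 850)) = Add(Mul(7, Pow(24527, Rational(1, 2))), -850) = Add(-850, Mul(7, Pow(24527, Rational(1, 2))))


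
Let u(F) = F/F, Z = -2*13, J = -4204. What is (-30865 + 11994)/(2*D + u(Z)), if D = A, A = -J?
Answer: -18871/8409 ≈ -2.2441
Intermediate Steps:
A = 4204 (A = -1*(-4204) = 4204)
D = 4204
Z = -26
u(F) = 1
(-30865 + 11994)/(2*D + u(Z)) = (-30865 + 11994)/(2*4204 + 1) = -18871/(8408 + 1) = -18871/8409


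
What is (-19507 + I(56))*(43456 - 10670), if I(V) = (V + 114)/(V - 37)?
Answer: -12145999918/19 ≈ -6.3926e+8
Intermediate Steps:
I(V) = (114 + V)/(-37 + V)
(-19507 + I(56))*(43456 - 10670) = (-19507 + (114 + 56)/(-37 + 56))*(43456 - 10670) = (-19507 + 170/19)*32786 = -370463/19*32786 = -12145999918/19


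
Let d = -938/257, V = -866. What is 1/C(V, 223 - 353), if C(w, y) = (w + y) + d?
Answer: -257/256910 ≈ -0.0010004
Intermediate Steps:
d = -938/257 (d = -938*1/257 = -938/257 ≈ -3.6498)
C(w, y) = -938/257 + w + y (C(w, y) = (w + y) - 938/257 = -938/257 + w + y)
1/C(V, 223 - 353) = 1/(-938/257 - 866 + (223 - 353)) = 1/(-938/257 - 866 - 130) = 1/(-256910/257) = -257/256910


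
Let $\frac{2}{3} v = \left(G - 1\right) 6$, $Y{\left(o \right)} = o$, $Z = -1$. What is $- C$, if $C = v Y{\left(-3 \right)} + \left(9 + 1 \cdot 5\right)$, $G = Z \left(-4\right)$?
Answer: $67$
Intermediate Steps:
$G = 4$ ($G = \left(-1\right) \left(-4\right) = 4$)
$v = 27$ ($v = \frac{3 \left(4 - 1\right) 6}{2} = \frac{3 \cdot 3 \cdot 6}{2} = \frac{3}{2} \cdot 18 = 27$)
$C = -67$ ($C = 27 \left(-3\right) + \left(9 + 1 \cdot 5\right) = -81 + \left(9 + 5\right) = -81 + 14 = -67$)
$- C = \left(-1\right) \left(-67\right) = 67$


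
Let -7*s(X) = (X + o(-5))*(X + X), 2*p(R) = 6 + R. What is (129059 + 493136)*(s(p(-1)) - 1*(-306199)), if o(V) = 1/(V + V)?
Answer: 190514420185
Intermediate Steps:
p(R) = 3 + R/2 (p(R) = (6 + R)/2 = 3 + R/2)
o(V) = 1/(2*V)
s(X) = -2*X*(-⅒ + X)/7 (s(X) = -(X + (½)/(-5))*(X + X)/7 = -(X + (½)*(-⅕))*2*X/7 = -(X - ⅒)*2*X/7 = -(-⅒ + X)*2*X/7 = -2*X*(-⅒ + X)/7)
(129059 + 493136)*(s(p(-1)) - 1*(-306199)) = (129059 + 493136)*((3 + (½)*(-1))*(1 - 10*(3 + (½)*(-1)))/35 - 1*(-306199)) = 622195*((3 - ½)*(1 - 10*(3 - ½))/35 + 306199) = 622195*((1/35)*(5/2)*(1 - 10*5/2) + 306199) = 622195*((1/35)*(5/2)*(1 - 25) + 306199) = 622195*((1/35)*(5/2)*(-24) + 306199) = 622195*(-12/7 + 306199) = 622195*(2143381/7) = 190514420185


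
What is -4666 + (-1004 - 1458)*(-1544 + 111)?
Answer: 3523380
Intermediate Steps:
-4666 + (-1004 - 1458)*(-1544 + 111) = -4666 - 2462*(-1433) = -4666 + 3528046 = 3523380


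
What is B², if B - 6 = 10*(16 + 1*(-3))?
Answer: 18496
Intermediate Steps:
B = 136 (B = 6 + 10*(16 + 1*(-3)) = 6 + 10*(16 - 3) = 6 + 10*13 = 6 + 130 = 136)
B² = 136² = 18496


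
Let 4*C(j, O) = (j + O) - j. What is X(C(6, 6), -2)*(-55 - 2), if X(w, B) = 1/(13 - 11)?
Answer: -57/2 ≈ -28.500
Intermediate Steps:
C(j, O) = O/4 (C(j, O) = ((j + O) - j)/4 = ((O + j) - j)/4 = O/4)
X(w, B) = ½ (X(w, B) = 1/2 = ½)
X(C(6, 6), -2)*(-55 - 2) = (-55 - 2)/2 = (½)*(-57) = -57/2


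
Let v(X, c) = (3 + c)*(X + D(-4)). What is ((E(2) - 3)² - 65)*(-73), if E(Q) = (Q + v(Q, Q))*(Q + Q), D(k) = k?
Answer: -84680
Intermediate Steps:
v(X, c) = (-4 + X)*(3 + c) (v(X, c) = (3 + c)*(X - 4) = (3 + c)*(-4 + X) = (-4 + X)*(3 + c))
E(Q) = 2*Q*(-12 + Q²) (E(Q) = (Q + (-12 - 4*Q + 3*Q + Q*Q))*(Q + Q) = (Q + (-12 - 4*Q + 3*Q + Q²))*(2*Q) = (Q + (-12 + Q² - Q))*(2*Q) = (-12 + Q²)*(2*Q) = 2*Q*(-12 + Q²))
((E(2) - 3)² - 65)*(-73) = ((2*2*(-12 + 2²) - 3)² - 65)*(-73) = ((2*2*(-12 + 4) - 3)² - 65)*(-73) = ((2*2*(-8) - 3)² - 65)*(-73) = ((-32 - 3)² - 65)*(-73) = ((-35)² - 65)*(-73) = (1225 - 65)*(-73) = 1160*(-73) = -84680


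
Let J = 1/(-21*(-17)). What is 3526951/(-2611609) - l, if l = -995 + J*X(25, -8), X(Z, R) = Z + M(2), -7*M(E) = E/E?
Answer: 308786217430/310781471 ≈ 993.58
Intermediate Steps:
M(E) = -1/7 (M(E) = -E/(7*E) = -1/7*1 = -1/7)
J = 1/357 ≈ 0.0028011
X(Z, R) = -1/7 + Z (X(Z, R) = Z - 1/7 = -1/7 + Z)
l = -828777/833 (l = -995 + (-1/7 + 25)/357 = -995 + (1/357)*(174/7) = -995 + 58/833 = -828777/833 ≈ -994.93)
3526951/(-2611609) - l = 3526951/(-2611609) - 1*(-828777/833) = 3526951*(-1/2611609) + 828777/833 = -3526951/2611609 + 828777/833 = 308786217430/310781471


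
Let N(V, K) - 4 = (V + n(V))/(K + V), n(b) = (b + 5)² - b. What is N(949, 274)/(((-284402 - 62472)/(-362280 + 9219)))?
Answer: 161526819744/212113451 ≈ 761.51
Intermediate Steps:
n(b) = (5 + b)² - b
N(V, K) = 4 + (5 + V)²/(K + V) (N(V, K) = 4 + (V + ((5 + V)² - V))/(K + V) = 4 + (5 + V)²/(K + V))
N(949, 274)/(((-284402 - 62472)/(-362280 + 9219))) = (((5 + 949)² + 4*274 + 4*949)/(274 + 949))/(((-284402 - 62472)/(-362280 + 9219))) = ((954² + 1096 + 3796)/1223)/((-346874/(-353061))) = ((910116 + 1096 + 3796)/1223)/((-346874*(-1/353061))) = ((1/1223)*915008)/(346874/353061) = (915008/1223)*(353061/346874) = 161526819744/212113451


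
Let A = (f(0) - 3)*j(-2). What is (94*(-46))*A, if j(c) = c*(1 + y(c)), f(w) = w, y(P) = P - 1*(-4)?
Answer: -77832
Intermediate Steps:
y(P) = 4 + P (y(P) = P + 4 = 4 + P)
j(c) = c*(5 + c) (j(c) = c*(1 + (4 + c)) = c*(5 + c))
A = 18 (A = (0 - 3)*(-2*(5 - 2)) = -(-6)*3 = -3*(-6) = 18)
(94*(-46))*A = (94*(-46))*18 = -4324*18 = -77832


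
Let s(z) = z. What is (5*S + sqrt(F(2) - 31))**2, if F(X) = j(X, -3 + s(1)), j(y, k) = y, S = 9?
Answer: (45 + I*sqrt(29))**2 ≈ 1996.0 + 484.67*I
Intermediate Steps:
F(X) = X
(5*S + sqrt(F(2) - 31))**2 = (5*9 + sqrt(2 - 31))**2 = (45 + sqrt(-29))**2 = (45 + I*sqrt(29))**2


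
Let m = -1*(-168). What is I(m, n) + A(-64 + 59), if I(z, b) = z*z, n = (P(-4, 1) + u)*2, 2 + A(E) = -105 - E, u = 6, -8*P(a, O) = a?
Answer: 28122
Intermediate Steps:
P(a, O) = -a/8
A(E) = -107 - E (A(E) = -2 + (-105 - E) = -107 - E)
m = 168
n = 13 (n = (-1/8*(-4) + 6)*2 = (1/2 + 6)*2 = (13/2)*2 = 13)
I(z, b) = z**2
I(m, n) + A(-64 + 59) = 168**2 + (-107 - (-64 + 59)) = 28224 + (-107 - 1*(-5)) = 28224 + (-107 + 5) = 28224 - 102 = 28122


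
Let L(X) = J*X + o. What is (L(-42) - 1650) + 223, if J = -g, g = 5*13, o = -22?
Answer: 1281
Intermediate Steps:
g = 65
J = -65 (J = -1*65 = -65)
L(X) = -22 - 65*X (L(X) = -65*X - 22 = -22 - 65*X)
(L(-42) - 1650) + 223 = ((-22 - 65*(-42)) - 1650) + 223 = ((-22 + 2730) - 1650) + 223 = (2708 - 1650) + 223 = 1058 + 223 = 1281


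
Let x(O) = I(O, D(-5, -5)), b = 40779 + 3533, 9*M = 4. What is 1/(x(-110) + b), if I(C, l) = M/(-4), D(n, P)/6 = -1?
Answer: 9/398807 ≈ 2.2567e-5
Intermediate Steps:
M = 4/9 (M = (1/9)*4 = 4/9 ≈ 0.44444)
b = 44312
D(n, P) = -6 (D(n, P) = 6*(-1) = -6)
I(C, l) = -1/9 (I(C, l) = (4/9)/(-4) = (4/9)*(-1/4) = -1/9)
x(O) = -1/9
1/(x(-110) + b) = 1/(-1/9 + 44312) = 1/(398807/9) = 9/398807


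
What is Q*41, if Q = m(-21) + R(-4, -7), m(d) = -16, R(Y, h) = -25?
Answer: -1681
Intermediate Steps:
Q = -41 (Q = -16 - 25 = -41)
Q*41 = -41*41 = -1681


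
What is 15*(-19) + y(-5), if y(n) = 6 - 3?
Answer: -282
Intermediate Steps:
y(n) = 3
15*(-19) + y(-5) = 15*(-19) + 3 = -285 + 3 = -282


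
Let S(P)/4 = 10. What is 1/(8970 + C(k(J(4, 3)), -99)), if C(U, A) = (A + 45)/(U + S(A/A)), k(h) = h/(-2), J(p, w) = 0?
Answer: 20/179373 ≈ 0.00011150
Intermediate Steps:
S(P) = 40 (S(P) = 4*10 = 40)
k(h) = -h/2 (k(h) = h*(-½) = -h/2)
C(U, A) = (45 + A)/(40 + U) (C(U, A) = (A + 45)/(U + 40) = (45 + A)/(40 + U))
1/(8970 + C(k(J(4, 3)), -99)) = 1/(8970 + (45 - 99)/(40 - ½*0)) = 1/(8970 - 54/(40 + 0)) = 1/(8970 - 54/40) = 1/(8970 + (1/40)*(-54)) = 1/(8970 - 27/20) = 1/(179373/20) = 20/179373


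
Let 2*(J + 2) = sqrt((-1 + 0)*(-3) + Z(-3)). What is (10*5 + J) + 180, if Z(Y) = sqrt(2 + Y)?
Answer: 228 + sqrt(3 + I)/2 ≈ 228.88 + 0.14242*I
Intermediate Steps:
J = -2 + sqrt(3 + I)/2 (J = -2 + sqrt((-1 + 0)*(-3) + sqrt(2 - 3))/2 = -2 + sqrt(-1*(-3) + sqrt(-1))/2 = -2 + sqrt(3 + I)/2 ≈ -1.1223 + 0.14242*I)
(10*5 + J) + 180 = (10*5 + (-2 + sqrt(3 + I)/2)) + 180 = (50 + (-2 + sqrt(3 + I)/2)) + 180 = (48 + sqrt(3 + I)/2) + 180 = 228 + sqrt(3 + I)/2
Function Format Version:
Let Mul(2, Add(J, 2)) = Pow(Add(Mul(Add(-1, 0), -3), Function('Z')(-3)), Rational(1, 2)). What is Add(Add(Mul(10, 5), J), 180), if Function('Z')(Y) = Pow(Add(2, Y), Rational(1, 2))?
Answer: Add(228, Mul(Rational(1, 2), Pow(Add(3, I), Rational(1, 2)))) ≈ Add(228.88, Mul(0.14242, I))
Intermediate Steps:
J = Add(-2, Mul(Rational(1, 2), Pow(Add(3, I), Rational(1, 2)))) (J = Add(-2, Mul(Rational(1, 2), Pow(Add(Mul(Add(-1, 0), -3), Pow(Add(2, -3), Rational(1, 2))), Rational(1, 2)))) = Add(-2, Mul(Rational(1, 2), Pow(Add(Mul(-1, -3), Pow(-1, Rational(1, 2))), Rational(1, 2)))) = Add(-2, Mul(Rational(1, 2), Pow(Add(3, I), Rational(1, 2)))) ≈ Add(-1.1223, Mul(0.14242, I)))
Add(Add(Mul(10, 5), J), 180) = Add(Add(Mul(10, 5), Add(-2, Mul(Rational(1, 2), Pow(Add(3, I), Rational(1, 2))))), 180) = Add(Add(50, Add(-2, Mul(Rational(1, 2), Pow(Add(3, I), Rational(1, 2))))), 180) = Add(Add(48, Mul(Rational(1, 2), Pow(Add(3, I), Rational(1, 2)))), 180) = Add(228, Mul(Rational(1, 2), Pow(Add(3, I), Rational(1, 2))))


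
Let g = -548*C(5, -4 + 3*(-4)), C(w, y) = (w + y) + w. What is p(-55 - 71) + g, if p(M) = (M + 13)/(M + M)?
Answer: 828689/252 ≈ 3288.4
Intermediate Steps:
C(w, y) = y + 2*w
p(M) = (13 + M)/(2*M) (p(M) = (13 + M)/((2*M)) = (13 + M)*(1/(2*M)) = (13 + M)/(2*M))
g = 3288 (g = -548*((-4 + 3*(-4)) + 2*5) = -548*((-4 - 12) + 10) = -548*(-16 + 10) = -548*(-6) = 3288)
p(-55 - 71) + g = (13 + (-55 - 71))/(2*(-55 - 71)) + 3288 = (1/2)*(13 - 126)/(-126) + 3288 = (1/2)*(-1/126)*(-113) + 3288 = 113/252 + 3288 = 828689/252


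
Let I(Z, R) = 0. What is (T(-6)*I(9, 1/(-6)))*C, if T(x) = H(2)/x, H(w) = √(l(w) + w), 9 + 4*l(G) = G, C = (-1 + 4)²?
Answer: 0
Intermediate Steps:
C = 9 (C = 3² = 9)
l(G) = -9/4 + G/4
H(w) = √(-9/4 + 5*w/4) (H(w) = √((-9/4 + w/4) + w) = √(-9/4 + 5*w/4))
T(x) = 1/(2*x) (T(x) = (√(-9 + 5*2)/2)/x = (√(-9 + 10)/2)/x = (√1/2)/x = ((½)*1)/x = 1/(2*x))
(T(-6)*I(9, 1/(-6)))*C = (((½)/(-6))*0)*9 = (((½)*(-⅙))*0)*9 = -1/12*0*9 = 0*9 = 0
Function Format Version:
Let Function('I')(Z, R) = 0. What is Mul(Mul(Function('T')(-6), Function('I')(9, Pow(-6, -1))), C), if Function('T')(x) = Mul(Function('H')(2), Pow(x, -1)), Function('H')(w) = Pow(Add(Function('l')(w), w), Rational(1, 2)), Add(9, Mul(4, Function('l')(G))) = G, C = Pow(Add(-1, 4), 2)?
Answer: 0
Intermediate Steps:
C = 9 (C = Pow(3, 2) = 9)
Function('l')(G) = Add(Rational(-9, 4), Mul(Rational(1, 4), G))
Function('H')(w) = Pow(Add(Rational(-9, 4), Mul(Rational(5, 4), w)), Rational(1, 2)) (Function('H')(w) = Pow(Add(Add(Rational(-9, 4), Mul(Rational(1, 4), w)), w), Rational(1, 2)) = Pow(Add(Rational(-9, 4), Mul(Rational(5, 4), w)), Rational(1, 2)))
Function('T')(x) = Mul(Rational(1, 2), Pow(x, -1)) (Function('T')(x) = Mul(Mul(Rational(1, 2), Pow(Add(-9, Mul(5, 2)), Rational(1, 2))), Pow(x, -1)) = Mul(Mul(Rational(1, 2), Pow(Add(-9, 10), Rational(1, 2))), Pow(x, -1)) = Mul(Mul(Rational(1, 2), Pow(1, Rational(1, 2))), Pow(x, -1)) = Mul(Mul(Rational(1, 2), 1), Pow(x, -1)) = Mul(Rational(1, 2), Pow(x, -1)))
Mul(Mul(Function('T')(-6), Function('I')(9, Pow(-6, -1))), C) = Mul(Mul(Mul(Rational(1, 2), Pow(-6, -1)), 0), 9) = Mul(Mul(Mul(Rational(1, 2), Rational(-1, 6)), 0), 9) = Mul(Mul(Rational(-1, 12), 0), 9) = Mul(0, 9) = 0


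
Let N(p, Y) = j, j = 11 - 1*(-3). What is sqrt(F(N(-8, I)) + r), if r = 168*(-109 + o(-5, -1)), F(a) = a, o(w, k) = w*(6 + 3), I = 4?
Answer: I*sqrt(25858) ≈ 160.8*I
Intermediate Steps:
j = 14 (j = 11 + 3 = 14)
N(p, Y) = 14
o(w, k) = 9*w (o(w, k) = w*9 = 9*w)
r = -25872 (r = 168*(-109 + 9*(-5)) = 168*(-109 - 45) = 168*(-154) = -25872)
sqrt(F(N(-8, I)) + r) = sqrt(14 - 25872) = sqrt(-25858) = I*sqrt(25858)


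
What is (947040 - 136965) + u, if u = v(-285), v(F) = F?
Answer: 809790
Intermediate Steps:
u = -285
(947040 - 136965) + u = (947040 - 136965) - 285 = 810075 - 285 = 809790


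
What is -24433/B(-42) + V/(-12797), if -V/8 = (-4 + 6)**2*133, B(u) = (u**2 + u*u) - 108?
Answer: -298113581/43765740 ≈ -6.8116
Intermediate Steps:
B(u) = -108 + 2*u**2 (B(u) = (u**2 + u**2) - 108 = 2*u**2 - 108 = -108 + 2*u**2)
V = -4256 (V = -8*(-4 + 6)**2*133 = -8*2**2*133 = -32*133 = -8*532 = -4256)
-24433/B(-42) + V/(-12797) = -24433/(-108 + 2*(-42)**2) - 4256/(-12797) = -24433/(-108 + 2*1764) - 4256*(-1/12797) = -24433/(-108 + 3528) + 4256/12797 = -24433/3420 + 4256/12797 = -298113581/43765740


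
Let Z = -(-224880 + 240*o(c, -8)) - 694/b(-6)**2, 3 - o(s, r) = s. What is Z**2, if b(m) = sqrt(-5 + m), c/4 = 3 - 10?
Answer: 5724218941156/121 ≈ 4.7308e+10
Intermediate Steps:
c = -28 (c = 4*(3 - 10) = 4*(-7) = -28)
o(s, r) = 3 - s
Z = 2392534/11 (Z = -(-224160 + 6720) - 694/(-5 - 6) = -240/(1/(-937 + (3 + 28))) - 694/((sqrt(-11))**2) = -240/(1/(-937 + 31)) - 694/((I*sqrt(11))**2) = -240/(1/(-906)) - 694/(-11) = -240/(-1/906) - 694*(-1/11) = -240*(-906) + 694/11 = 217440 + 694/11 = 2392534/11 ≈ 2.1750e+5)
Z**2 = (2392534/11)**2 = 5724218941156/121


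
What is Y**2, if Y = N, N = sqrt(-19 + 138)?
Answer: 119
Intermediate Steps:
N = sqrt(119) ≈ 10.909
Y = sqrt(119) ≈ 10.909
Y**2 = (sqrt(119))**2 = 119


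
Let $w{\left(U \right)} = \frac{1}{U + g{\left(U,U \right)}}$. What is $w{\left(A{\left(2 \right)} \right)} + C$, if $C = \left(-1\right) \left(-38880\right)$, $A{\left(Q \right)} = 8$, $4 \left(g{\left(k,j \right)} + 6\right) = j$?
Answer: $\frac{155521}{4} \approx 38880.0$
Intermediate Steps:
$g{\left(k,j \right)} = -6 + \frac{j}{4}$
$C = 38880$
$w{\left(U \right)} = \frac{1}{-6 + \frac{5 U}{4}}$ ($w{\left(U \right)} = \frac{1}{U + \left(-6 + \frac{U}{4}\right)} = \frac{1}{-6 + \frac{5 U}{4}}$)
$w{\left(A{\left(2 \right)} \right)} + C = \frac{4}{-24 + 5 \cdot 8} + 38880 = \frac{4}{-24 + 40} + 38880 = \frac{4}{16} + 38880 = 4 \cdot \frac{1}{16} + 38880 = \frac{1}{4} + 38880 = \frac{155521}{4}$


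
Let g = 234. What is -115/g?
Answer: -115/234 ≈ -0.49145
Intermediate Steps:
-115/g = -115/234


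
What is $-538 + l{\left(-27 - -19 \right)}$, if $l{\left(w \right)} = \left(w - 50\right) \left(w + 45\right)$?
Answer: $-2684$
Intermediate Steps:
$l{\left(w \right)} = \left(-50 + w\right) \left(45 + w\right)$
$-538 + l{\left(-27 - -19 \right)} = -538 - \left(2250 - \left(-27 - -19\right)^{2} + 5 \left(-27 - -19\right)\right) = -538 - \left(2250 - \left(-27 + 19\right)^{2} + 5 \left(-27 + 19\right)\right) = -538 - \left(2210 - 64\right) = -538 + \left(-2250 + 64 + 40\right) = -538 - 2146 = -2684$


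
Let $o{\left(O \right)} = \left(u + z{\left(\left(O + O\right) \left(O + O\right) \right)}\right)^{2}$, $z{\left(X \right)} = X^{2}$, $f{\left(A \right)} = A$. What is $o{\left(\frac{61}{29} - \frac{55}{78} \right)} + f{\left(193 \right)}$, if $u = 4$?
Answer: $\frac{11888047857817062447430176538}{2677323434689674543494241} \approx 4440.3$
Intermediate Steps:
$o{\left(O \right)} = \left(4 + 16 O^{4}\right)^{2}$ ($o{\left(O \right)} = \left(4 + \left(\left(O + O\right) \left(O + O\right)\right)^{2}\right)^{2} = \left(4 + \left(2 O 2 O\right)^{2}\right)^{2} = \left(4 + \left(4 O^{2}\right)^{2}\right)^{2} = \left(4 + 16 O^{4}\right)^{2}$)
$o{\left(\frac{61}{29} - \frac{55}{78} \right)} + f{\left(193 \right)} = 16 \left(1 + 4 \left(\frac{61}{29} - \frac{55}{78}\right)^{4}\right)^{2} + 193 = 16 \left(1 + 4 \left(\frac{3163}{2262}\right)^{4}\right)^{2} + 193 = 16 \left(1 + 4 \cdot \frac{100091400875761}{26180045822736}\right)^{2} + 193 = 16 \left(1 + \frac{100091400875761}{6545011455684}\right)^{2} + 193 = 16 \left(\frac{106636412331445}{6545011455684}\right)^{2} + 193 = 16 \cdot \frac{11371324434921955260535788025}{42837174955034792695907856} + 193 = \frac{11371324434921955260535788025}{2677323434689674543494241} + 193 = \frac{11888047857817062447430176538}{2677323434689674543494241}$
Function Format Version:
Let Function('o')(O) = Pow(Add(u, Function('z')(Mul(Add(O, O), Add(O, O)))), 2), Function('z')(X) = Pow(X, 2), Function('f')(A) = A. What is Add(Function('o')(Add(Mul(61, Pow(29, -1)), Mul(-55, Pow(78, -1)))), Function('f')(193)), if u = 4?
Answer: Rational(11888047857817062447430176538, 2677323434689674543494241) ≈ 4440.3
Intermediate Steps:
Function('o')(O) = Pow(Add(4, Mul(16, Pow(O, 4))), 2) (Function('o')(O) = Pow(Add(4, Pow(Mul(Add(O, O), Add(O, O)), 2)), 2) = Pow(Add(4, Pow(Mul(Mul(2, O), Mul(2, O)), 2)), 2) = Pow(Add(4, Pow(Mul(4, Pow(O, 2)), 2)), 2) = Pow(Add(4, Mul(16, Pow(O, 4))), 2))
Add(Function('o')(Add(Mul(61, Pow(29, -1)), Mul(-55, Pow(78, -1)))), Function('f')(193)) = Add(Mul(16, Pow(Add(1, Mul(4, Pow(Add(Mul(61, Pow(29, -1)), Mul(-55, Pow(78, -1))), 4))), 2)), 193) = Add(Mul(16, Pow(Add(1, Mul(4, Pow(Add(Mul(61, Rational(1, 29)), Mul(-55, Rational(1, 78))), 4))), 2)), 193) = Add(Mul(16, Pow(Add(1, Mul(4, Pow(Add(Rational(61, 29), Rational(-55, 78)), 4))), 2)), 193) = Add(Mul(16, Pow(Add(1, Mul(4, Pow(Rational(3163, 2262), 4))), 2)), 193) = Add(Mul(16, Pow(Add(1, Mul(4, Rational(100091400875761, 26180045822736))), 2)), 193) = Add(Mul(16, Pow(Add(1, Rational(100091400875761, 6545011455684)), 2)), 193) = Add(Mul(16, Pow(Rational(106636412331445, 6545011455684), 2)), 193) = Add(Mul(16, Rational(11371324434921955260535788025, 42837174955034792695907856)), 193) = Add(Rational(11371324434921955260535788025, 2677323434689674543494241), 193) = Rational(11888047857817062447430176538, 2677323434689674543494241)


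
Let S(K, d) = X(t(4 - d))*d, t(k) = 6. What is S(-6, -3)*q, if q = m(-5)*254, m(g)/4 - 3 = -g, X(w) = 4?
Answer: -97536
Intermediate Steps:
m(g) = 12 - 4*g (m(g) = 12 + 4*(-g) = 12 - 4*g)
S(K, d) = 4*d
q = 8128 (q = (12 - 4*(-5))*254 = (12 + 20)*254 = 32*254 = 8128)
S(-6, -3)*q = (4*(-3))*8128 = -12*8128 = -97536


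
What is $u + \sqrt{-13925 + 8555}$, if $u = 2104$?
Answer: $2104 + i \sqrt{5370} \approx 2104.0 + 73.28 i$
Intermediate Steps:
$u + \sqrt{-13925 + 8555} = 2104 + \sqrt{-13925 + 8555} = 2104 + \sqrt{-5370} = 2104 + i \sqrt{5370}$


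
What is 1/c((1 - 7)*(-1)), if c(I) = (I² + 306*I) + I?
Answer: 1/1878 ≈ 0.00053248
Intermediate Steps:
c(I) = I² + 307*I
1/c((1 - 7)*(-1)) = 1/(((1 - 7)*(-1))*(307 + (1 - 7)*(-1))) = 1/((-6*(-1))*(307 - 6*(-1))) = 1/(6*(307 + 6)) = 1/(6*313) = 1/1878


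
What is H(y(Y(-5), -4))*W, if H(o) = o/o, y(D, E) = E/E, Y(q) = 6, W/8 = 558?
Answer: 4464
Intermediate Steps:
W = 4464 (W = 8*558 = 4464)
y(D, E) = 1
H(o) = 1
H(y(Y(-5), -4))*W = 1*4464 = 4464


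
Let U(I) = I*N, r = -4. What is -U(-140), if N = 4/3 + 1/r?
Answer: 455/3 ≈ 151.67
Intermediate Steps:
N = 13/12 (N = 4/3 + 1/(-4) = 4*(1/3) + 1*(-1/4) = 4/3 - 1/4 = 13/12 ≈ 1.0833)
U(I) = 13*I/12 (U(I) = I*(13/12) = 13*I/12)
-U(-140) = -13*(-140)/12 = -1*(-455/3) = 455/3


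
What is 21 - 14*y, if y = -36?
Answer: 525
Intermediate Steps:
21 - 14*y = 21 - 14*(-36) = 21 + 504 = 525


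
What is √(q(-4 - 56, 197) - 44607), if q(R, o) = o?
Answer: I*√44410 ≈ 210.74*I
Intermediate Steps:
√(q(-4 - 56, 197) - 44607) = √(197 - 44607) = √(-44410) = I*√44410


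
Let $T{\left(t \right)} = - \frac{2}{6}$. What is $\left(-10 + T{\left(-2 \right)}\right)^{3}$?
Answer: $- \frac{29791}{27} \approx -1103.4$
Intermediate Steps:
$T{\left(t \right)} = - \frac{1}{3}$ ($T{\left(t \right)} = \left(-2\right) \frac{1}{6} = - \frac{1}{3}$)
$\left(-10 + T{\left(-2 \right)}\right)^{3} = \left(-10 - \frac{1}{3}\right)^{3} = \left(- \frac{31}{3}\right)^{3} = - \frac{29791}{27}$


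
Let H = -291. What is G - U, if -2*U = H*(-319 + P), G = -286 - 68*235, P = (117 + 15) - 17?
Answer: 13416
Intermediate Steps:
P = 115 (P = 132 - 17 = 115)
G = -16266 (G = -286 - 15980 = -16266)
U = -29682 (U = -(-291)*(-319 + 115)/2 = -(-291)*(-204)/2 = -½*59364 = -29682)
G - U = -16266 - 1*(-29682) = -16266 + 29682 = 13416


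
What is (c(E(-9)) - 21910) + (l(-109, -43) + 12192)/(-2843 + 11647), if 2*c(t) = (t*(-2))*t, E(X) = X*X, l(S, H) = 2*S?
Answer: -125323355/4402 ≈ -28470.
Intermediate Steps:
E(X) = X**2
c(t) = -t**2 (c(t) = ((t*(-2))*t)/2 = ((-2*t)*t)/2 = (-2*t**2)/2 = -t**2)
(c(E(-9)) - 21910) + (l(-109, -43) + 12192)/(-2843 + 11647) = (-((-9)**2)**2 - 21910) + (2*(-109) + 12192)/(-2843 + 11647) = (-1*81**2 - 21910) + (-218 + 12192)/8804 = (-1*6561 - 21910) + 11974*(1/8804) = (-6561 - 21910) + 5987/4402 = -28471 + 5987/4402 = -125323355/4402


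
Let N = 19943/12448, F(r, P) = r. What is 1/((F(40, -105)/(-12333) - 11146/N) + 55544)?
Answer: 245957019/11950288748752 ≈ 2.0582e-5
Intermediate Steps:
N = 19943/12448 (N = 19943*(1/12448) = 19943/12448 ≈ 1.6021)
1/((F(40, -105)/(-12333) - 11146/N) + 55544) = 1/((40/(-12333) - 11146/19943/12448) + 55544) = 1/((40*(-1/12333) - 11146*12448/19943) + 55544) = 1/((-40/12333 - 138745408/19943) + 55544) = 1/(-1711147914584/245957019 + 55544) = 1/(11950288748752/245957019) = 245957019/11950288748752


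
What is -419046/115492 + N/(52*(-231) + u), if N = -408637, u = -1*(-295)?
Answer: 21142171211/676609882 ≈ 31.247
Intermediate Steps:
u = 295
-419046/115492 + N/(52*(-231) + u) = -419046/115492 - 408637/(52*(-231) + 295) = -419046*1/115492 - 408637/(-12012 + 295) = -209523/57746 - 408637/(-11717) = -209523/57746 - 408637*(-1/11717) = -209523/57746 + 408637/11717 = 21142171211/676609882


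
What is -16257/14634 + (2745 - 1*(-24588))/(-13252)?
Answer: -102571481/32321628 ≈ -3.1735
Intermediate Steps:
-16257/14634 + (2745 - 1*(-24588))/(-13252) = -16257*1/14634 + (2745 + 24588)*(-1/13252) = -5419/4878 + 27333*(-1/13252) = -5419/4878 - 27333/13252 = -102571481/32321628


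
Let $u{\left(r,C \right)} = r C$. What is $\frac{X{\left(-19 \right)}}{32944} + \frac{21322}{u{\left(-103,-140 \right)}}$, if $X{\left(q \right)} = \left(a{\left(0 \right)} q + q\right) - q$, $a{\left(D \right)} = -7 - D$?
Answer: $\frac{25155351}{16966160} \approx 1.4827$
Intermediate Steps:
$X{\left(q \right)} = - 7 q$ ($X{\left(q \right)} = \left(\left(-7 - 0\right) q + q\right) - q = \left(\left(-7 + 0\right) q + q\right) - q = \left(- 7 q + q\right) - q = - 6 q - q = - 7 q$)
$u{\left(r,C \right)} = C r$
$\frac{X{\left(-19 \right)}}{32944} + \frac{21322}{u{\left(-103,-140 \right)}} = \frac{\left(-7\right) \left(-19\right)}{32944} + \frac{21322}{\left(-140\right) \left(-103\right)} = 133 \cdot \frac{1}{32944} + \frac{21322}{14420} = \frac{133}{32944} + 21322 \cdot \frac{1}{14420} = \frac{133}{32944} + \frac{1523}{1030} = \frac{25155351}{16966160}$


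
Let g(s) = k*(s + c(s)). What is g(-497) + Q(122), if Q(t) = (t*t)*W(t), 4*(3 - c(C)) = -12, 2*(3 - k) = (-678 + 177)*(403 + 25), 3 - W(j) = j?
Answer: -54414743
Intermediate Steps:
W(j) = 3 - j
k = 107217 (k = 3 - (-678 + 177)*(403 + 25)/2 = 3 - (-501)*428/2 = 3 - ½*(-214428) = 3 + 107214 = 107217)
c(C) = 6 (c(C) = 3 - ¼*(-12) = 3 + 3 = 6)
g(s) = 643302 + 107217*s (g(s) = 107217*(s + 6) = 107217*(6 + s) = 643302 + 107217*s)
Q(t) = t²*(3 - t) (Q(t) = (t*t)*(3 - t) = t²*(3 - t))
g(-497) + Q(122) = (643302 + 107217*(-497)) + 122²*(3 - 1*122) = (643302 - 53286849) + 14884*(3 - 122) = -52643547 + 14884*(-119) = -52643547 - 1771196 = -54414743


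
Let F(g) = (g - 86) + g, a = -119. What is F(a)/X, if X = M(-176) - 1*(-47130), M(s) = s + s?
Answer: -162/23389 ≈ -0.0069263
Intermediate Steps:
M(s) = 2*s
X = 46778 (X = 2*(-176) - 1*(-47130) = -352 + 47130 = 46778)
F(g) = -86 + 2*g (F(g) = (-86 + g) + g = -86 + 2*g)
F(a)/X = (-86 + 2*(-119))/46778 = (-86 - 238)*(1/46778) = -324*1/46778 = -162/23389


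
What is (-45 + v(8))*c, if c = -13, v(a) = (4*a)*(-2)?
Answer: 1417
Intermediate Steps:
v(a) = -8*a
(-45 + v(8))*c = (-45 - 8*8)*(-13) = (-45 - 64)*(-13) = -109*(-13) = 1417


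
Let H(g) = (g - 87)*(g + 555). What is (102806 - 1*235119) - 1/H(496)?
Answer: -56875933868/429859 ≈ -1.3231e+5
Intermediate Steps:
H(g) = (-87 + g)*(555 + g)
(102806 - 1*235119) - 1/H(496) = (102806 - 1*235119) - 1/(-48285 + 496² + 468*496) = (102806 - 235119) - 1/(-48285 + 246016 + 232128) = -132313 - 1/429859 = -56875933868/429859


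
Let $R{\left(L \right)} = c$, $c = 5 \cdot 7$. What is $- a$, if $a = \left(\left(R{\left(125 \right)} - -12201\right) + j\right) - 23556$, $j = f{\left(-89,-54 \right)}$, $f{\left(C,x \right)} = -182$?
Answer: $11502$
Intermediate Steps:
$c = 35$
$R{\left(L \right)} = 35$
$j = -182$
$a = -11502$ ($a = \left(\left(35 - -12201\right) - 182\right) - 23556 = \left(\left(35 + 12201\right) - 182\right) - 23556 = \left(12236 - 182\right) - 23556 = 12054 - 23556 = -11502$)
$- a = \left(-1\right) \left(-11502\right) = 11502$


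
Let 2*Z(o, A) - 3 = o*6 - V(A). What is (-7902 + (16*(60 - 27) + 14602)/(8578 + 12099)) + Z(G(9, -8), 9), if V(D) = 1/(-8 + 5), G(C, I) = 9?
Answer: -488345350/62031 ≈ -7872.6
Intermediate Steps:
V(D) = -1/3 (V(D) = 1/(-3) = -1/3)
Z(o, A) = 5/3 + 3*o (Z(o, A) = 3/2 + (o*6 - 1*(-1/3))/2 = 3/2 + (6*o + 1/3)/2 = 3/2 + (1/3 + 6*o)/2 = 3/2 + (1/6 + 3*o) = 5/3 + 3*o)
(-7902 + (16*(60 - 27) + 14602)/(8578 + 12099)) + Z(G(9, -8), 9) = (-7902 + (16*(60 - 27) + 14602)/(8578 + 12099)) + (5/3 + 3*9) = (-7902 + (16*33 + 14602)/20677) + (5/3 + 27) = (-7902 + (528 + 14602)*(1/20677)) + 86/3 = (-7902 + 15130*(1/20677)) + 86/3 = (-7902 + 15130/20677) + 86/3 = -163374524/20677 + 86/3 = -488345350/62031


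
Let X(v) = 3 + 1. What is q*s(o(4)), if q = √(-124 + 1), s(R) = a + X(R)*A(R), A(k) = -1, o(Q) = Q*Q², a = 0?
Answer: -4*I*√123 ≈ -44.362*I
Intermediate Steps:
X(v) = 4
o(Q) = Q³
s(R) = -4 (s(R) = 0 + 4*(-1) = 0 - 4 = -4)
q = I*√123 (q = √(-123) = I*√123 ≈ 11.091*I)
q*s(o(4)) = (I*√123)*(-4) = -4*I*√123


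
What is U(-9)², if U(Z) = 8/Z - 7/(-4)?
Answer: 961/1296 ≈ 0.74151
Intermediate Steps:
U(Z) = 7/4 + 8/Z (U(Z) = 8/Z - 7*(-¼) = 8/Z + 7/4 = 7/4 + 8/Z)
U(-9)² = (7/4 + 8/(-9))² = (7/4 + 8*(-⅑))² = (7/4 - 8/9)² = (31/36)² = 961/1296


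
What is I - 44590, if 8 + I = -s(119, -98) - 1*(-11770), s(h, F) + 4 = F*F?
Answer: -42428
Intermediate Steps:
s(h, F) = -4 + F² (s(h, F) = -4 + F*F = -4 + F²)
I = 2162 (I = -8 + (-(-4 + (-98)²) - 1*(-11770)) = -8 + (-(-4 + 9604) + 11770) = -8 + (-1*9600 + 11770) = -8 + (-9600 + 11770) = -8 + 2170 = 2162)
I - 44590 = 2162 - 44590 = -42428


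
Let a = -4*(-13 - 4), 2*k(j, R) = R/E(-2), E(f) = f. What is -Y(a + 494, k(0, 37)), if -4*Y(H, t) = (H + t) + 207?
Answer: 3039/16 ≈ 189.94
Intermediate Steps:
k(j, R) = -R/4 (k(j, R) = (R/(-2))/2 = (R*(-½))/2 = (-R/2)/2 = -R/4)
a = 68 (a = -4*(-17) = 68)
Y(H, t) = -207/4 - H/4 - t/4 (Y(H, t) = -((H + t) + 207)/4 = -(207 + H + t)/4 = -207/4 - H/4 - t/4)
-Y(a + 494, k(0, 37)) = -(-207/4 - (68 + 494)/4 - (-1)*37/16) = -(-207/4 - ¼*562 - ¼*(-37/4)) = -(-207/4 - 281/2 + 37/16) = -1*(-3039/16) = 3039/16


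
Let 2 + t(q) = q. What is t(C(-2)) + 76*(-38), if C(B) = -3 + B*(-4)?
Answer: -2885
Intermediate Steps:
C(B) = -3 - 4*B
t(q) = -2 + q
t(C(-2)) + 76*(-38) = (-2 + (-3 - 4*(-2))) + 76*(-38) = (-2 + (-3 + 8)) - 2888 = (-2 + 5) - 2888 = 3 - 2888 = -2885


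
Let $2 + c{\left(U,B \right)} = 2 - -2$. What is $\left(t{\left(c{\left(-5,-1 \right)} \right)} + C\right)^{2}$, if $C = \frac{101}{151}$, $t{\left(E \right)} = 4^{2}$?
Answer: $\frac{6335289}{22801} \approx 277.85$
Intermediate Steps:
$c{\left(U,B \right)} = 2$ ($c{\left(U,B \right)} = -2 + \left(2 - -2\right) = -2 + \left(2 + 2\right) = -2 + 4 = 2$)
$t{\left(E \right)} = 16$
$C = \frac{101}{151}$ ($C = 101 \cdot \frac{1}{151} = \frac{101}{151} \approx 0.66887$)
$\left(t{\left(c{\left(-5,-1 \right)} \right)} + C\right)^{2} = \left(16 + \frac{101}{151}\right)^{2} = \left(\frac{2517}{151}\right)^{2} = \frac{6335289}{22801}$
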